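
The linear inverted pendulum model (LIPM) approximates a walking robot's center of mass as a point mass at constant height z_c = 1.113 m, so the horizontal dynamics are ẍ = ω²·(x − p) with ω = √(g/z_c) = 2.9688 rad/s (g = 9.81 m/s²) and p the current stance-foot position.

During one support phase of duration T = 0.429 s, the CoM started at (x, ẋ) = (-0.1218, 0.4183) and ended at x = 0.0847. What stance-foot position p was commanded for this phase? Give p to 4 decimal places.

ωT = 2.9688·0.429 = 1.273615; cosh(ωT) = 1.926784, sinh(ωT) = 1.646965
x(T) = p + (x₀−p)·cosh(ωT) + (ẋ₀/ω)·sinh(ωT) ⇒ p·(1 − cosh) = x(T) − x₀·cosh − (ẋ₀/ω)·sinh
numerator   = 0.0847 − (-0.1218)·1.926784 − (0.4183/2.9688)·1.646965 = 0.087327
denominator = 1 − 1.926784 = -0.926784
p = 0.087327 / -0.926784 = -0.0942

p = -0.0942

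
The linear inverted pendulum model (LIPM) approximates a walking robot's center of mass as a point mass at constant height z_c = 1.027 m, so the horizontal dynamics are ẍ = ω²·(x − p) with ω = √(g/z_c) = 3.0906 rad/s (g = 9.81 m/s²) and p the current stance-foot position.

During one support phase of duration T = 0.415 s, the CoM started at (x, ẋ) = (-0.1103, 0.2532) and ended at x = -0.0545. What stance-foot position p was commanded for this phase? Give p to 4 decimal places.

ωT = 3.0906·0.415 = 1.282599; cosh(ωT) = 1.941658, sinh(ωT) = 1.664342
x(T) = p + (x₀−p)·cosh(ωT) + (ẋ₀/ω)·sinh(ωT) ⇒ p·(1 − cosh) = x(T) − x₀·cosh − (ẋ₀/ω)·sinh
numerator   = -0.0545 − (-0.1103)·1.941658 − (0.2532/3.0906)·1.664342 = 0.023312
denominator = 1 − 1.941658 = -0.941658
p = 0.023312 / -0.941658 = -0.0248

p = -0.0248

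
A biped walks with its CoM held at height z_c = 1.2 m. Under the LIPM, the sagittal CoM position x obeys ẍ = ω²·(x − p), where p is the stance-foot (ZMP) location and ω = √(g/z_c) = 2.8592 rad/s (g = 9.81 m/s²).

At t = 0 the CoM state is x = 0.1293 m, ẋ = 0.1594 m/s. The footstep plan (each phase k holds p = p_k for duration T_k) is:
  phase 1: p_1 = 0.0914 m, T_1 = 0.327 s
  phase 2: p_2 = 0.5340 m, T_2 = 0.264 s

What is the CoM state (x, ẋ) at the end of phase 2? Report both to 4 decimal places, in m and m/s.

x = 0.2113, ẋ = -0.3184

phase 1: p=0.0914, T=0.327, ωT=0.934958, cosh=1.469855, sinh=1.077253; start (x,ẋ)=(0.129300, 0.159400) → end (x,ẋ)=(0.207164, 0.351030)
phase 2: p=0.5340, T=0.264, ωT=0.754829, cosh=1.298669, sinh=0.828578; start (x,ẋ)=(0.207164, 0.351030) → end (x,ẋ)=(0.211275, -0.318425)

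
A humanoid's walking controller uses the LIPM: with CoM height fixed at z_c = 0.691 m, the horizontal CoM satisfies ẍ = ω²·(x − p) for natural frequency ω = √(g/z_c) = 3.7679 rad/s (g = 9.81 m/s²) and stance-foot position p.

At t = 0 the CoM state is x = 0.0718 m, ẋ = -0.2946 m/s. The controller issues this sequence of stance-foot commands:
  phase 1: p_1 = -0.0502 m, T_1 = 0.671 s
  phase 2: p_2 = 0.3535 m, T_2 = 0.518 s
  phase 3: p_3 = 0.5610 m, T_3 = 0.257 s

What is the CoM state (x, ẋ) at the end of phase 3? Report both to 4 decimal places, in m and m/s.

phase 1: p=-0.0502, T=0.671, ωT=2.528261, cosh=6.305745, sinh=6.225948; start (x,ẋ)=(0.071800, -0.294600) → end (x,ẋ)=(0.232314, 1.004295)
phase 2: p=0.3535, T=0.518, ωT=1.951772, cosh=3.591589, sinh=3.449566; start (x,ẋ)=(0.232314, 1.004295) → end (x,ẋ)=(0.837696, 2.031885)
phase 3: p=0.5610, T=0.257, ωT=0.968350, cosh=1.506653, sinh=1.126944; start (x,ẋ)=(0.837696, 2.031885) → end (x,ẋ)=(1.585603, 4.236255)

x = 1.5856, ẋ = 4.2363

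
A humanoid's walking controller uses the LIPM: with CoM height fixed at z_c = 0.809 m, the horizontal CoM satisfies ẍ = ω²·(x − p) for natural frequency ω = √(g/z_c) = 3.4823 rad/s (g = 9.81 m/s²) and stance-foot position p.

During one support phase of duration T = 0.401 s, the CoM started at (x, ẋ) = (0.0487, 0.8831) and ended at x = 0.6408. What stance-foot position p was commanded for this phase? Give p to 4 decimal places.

p = -0.0484

ωT = 3.4823·0.401 = 1.396402; cosh(ωT) = 2.144061, sinh(ωT) = 1.896576
x(T) = p + (x₀−p)·cosh(ωT) + (ẋ₀/ω)·sinh(ωT) ⇒ p·(1 − cosh) = x(T) − x₀·cosh − (ẋ₀/ω)·sinh
numerator   = 0.6408 − (0.0487)·2.144061 − (0.8831/3.4823)·1.896576 = 0.055419
denominator = 1 − 2.144061 = -1.144061
p = 0.055419 / -1.144061 = -0.0484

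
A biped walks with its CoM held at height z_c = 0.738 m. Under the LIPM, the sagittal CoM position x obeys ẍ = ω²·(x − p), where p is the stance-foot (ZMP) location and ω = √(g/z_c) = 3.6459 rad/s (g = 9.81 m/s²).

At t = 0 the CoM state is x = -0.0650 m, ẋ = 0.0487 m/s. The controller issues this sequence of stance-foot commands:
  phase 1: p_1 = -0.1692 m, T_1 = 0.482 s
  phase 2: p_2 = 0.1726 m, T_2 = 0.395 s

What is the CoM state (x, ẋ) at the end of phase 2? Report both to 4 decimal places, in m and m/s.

x = 0.8509, ẋ = 2.7546

phase 1: p=-0.1692, T=0.482, ωT=1.757324, cosh=2.984704, sinh=2.812199; start (x,ẋ)=(-0.065000, 0.048700) → end (x,ẋ)=(0.179370, 1.213717)
phase 2: p=0.1726, T=0.395, ωT=1.440131, cosh=2.229072, sinh=1.992175; start (x,ẋ)=(0.179370, 1.213717) → end (x,ẋ)=(0.850884, 2.754635)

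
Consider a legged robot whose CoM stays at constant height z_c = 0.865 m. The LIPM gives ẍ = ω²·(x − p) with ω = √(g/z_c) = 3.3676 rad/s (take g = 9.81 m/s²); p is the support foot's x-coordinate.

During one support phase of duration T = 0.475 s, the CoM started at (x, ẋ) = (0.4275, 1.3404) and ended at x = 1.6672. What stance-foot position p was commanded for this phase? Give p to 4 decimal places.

p = 0.2407

ωT = 3.3676·0.475 = 1.599610; cosh(ωT) = 2.576538, sinh(ωT) = 2.374563
x(T) = p + (x₀−p)·cosh(ωT) + (ẋ₀/ω)·sinh(ωT) ⇒ p·(1 − cosh) = x(T) − x₀·cosh − (ẋ₀/ω)·sinh
numerator   = 1.6672 − (0.4275)·2.576538 − (1.3404/3.3676)·2.374563 = -0.379413
denominator = 1 − 2.576538 = -1.576538
p = -0.379413 / -1.576538 = 0.2407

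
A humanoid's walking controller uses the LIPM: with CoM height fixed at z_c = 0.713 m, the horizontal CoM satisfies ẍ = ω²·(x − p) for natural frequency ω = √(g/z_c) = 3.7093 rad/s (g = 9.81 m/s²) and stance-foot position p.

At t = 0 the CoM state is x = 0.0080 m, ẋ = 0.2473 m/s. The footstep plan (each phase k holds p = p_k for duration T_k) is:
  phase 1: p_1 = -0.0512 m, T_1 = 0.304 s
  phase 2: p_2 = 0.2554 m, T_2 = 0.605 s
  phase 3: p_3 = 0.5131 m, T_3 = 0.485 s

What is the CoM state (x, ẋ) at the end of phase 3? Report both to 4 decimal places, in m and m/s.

x = 2.0512, ẋ = 5.8835

phase 1: p=-0.0512, T=0.304, ωT=1.127627, cosh=1.706060, sinh=1.382260; start (x,ẋ)=(0.008000, 0.247300) → end (x,ẋ)=(0.141954, 0.725440)
phase 2: p=0.2554, T=0.605, ωT=2.244126, cosh=4.769097, sinh=4.663076; start (x,ẋ)=(0.141954, 0.725440) → end (x,ẋ)=(0.626340, 1.497452)
phase 3: p=0.5131, T=0.485, ωT=1.799010, cosh=3.104563, sinh=2.939101; start (x,ẋ)=(0.626340, 1.497452) → end (x,ẋ)=(2.051182, 5.883477)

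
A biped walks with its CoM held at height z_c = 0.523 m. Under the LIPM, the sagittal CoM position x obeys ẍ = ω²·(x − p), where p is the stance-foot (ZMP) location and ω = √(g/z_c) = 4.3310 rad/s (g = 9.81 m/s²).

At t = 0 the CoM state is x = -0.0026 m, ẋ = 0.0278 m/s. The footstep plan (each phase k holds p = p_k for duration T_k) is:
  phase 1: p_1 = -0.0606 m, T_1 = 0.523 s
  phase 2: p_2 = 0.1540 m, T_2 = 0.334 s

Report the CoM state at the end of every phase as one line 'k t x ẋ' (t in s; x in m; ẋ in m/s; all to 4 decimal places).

phase 1: p=-0.0606, T=0.523, ωT=2.265113, cosh=4.868016, sinh=4.764197; start (x,ẋ)=(-0.002600, 0.027800) → end (x,ẋ)=(0.252326, 1.332088)
phase 2: p=0.1540, T=0.334, ωT=1.446554, cosh=2.241915, sinh=2.006535; start (x,ẋ)=(0.252326, 1.332088) → end (x,ẋ)=(0.991588, 3.840905)

1 0.5230 0.2523 1.3321
2 0.8570 0.9916 3.8409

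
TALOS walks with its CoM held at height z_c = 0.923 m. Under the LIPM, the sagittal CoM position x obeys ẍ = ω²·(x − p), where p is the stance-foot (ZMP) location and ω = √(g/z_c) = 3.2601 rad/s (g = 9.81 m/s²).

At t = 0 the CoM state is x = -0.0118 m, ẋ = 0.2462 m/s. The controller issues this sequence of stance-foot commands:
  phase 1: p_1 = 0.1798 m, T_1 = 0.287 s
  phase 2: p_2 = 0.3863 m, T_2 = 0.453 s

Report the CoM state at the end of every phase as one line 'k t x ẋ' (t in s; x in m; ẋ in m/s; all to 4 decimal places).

1 0.2870 -0.0205 -0.3115
2 0.7400 -0.7492 -3.4701

phase 1: p=0.1798, T=0.287, ωT=0.935649, cosh=1.470599, sinh=1.078268; start (x,ẋ)=(-0.011800, 0.246200) → end (x,ẋ)=(-0.020537, -0.311462)
phase 2: p=0.3863, T=0.453, ωT=1.476825, cosh=2.303692, sinh=2.075330; start (x,ẋ)=(-0.020537, -0.311462) → end (x,ẋ)=(-0.749199, -3.470083)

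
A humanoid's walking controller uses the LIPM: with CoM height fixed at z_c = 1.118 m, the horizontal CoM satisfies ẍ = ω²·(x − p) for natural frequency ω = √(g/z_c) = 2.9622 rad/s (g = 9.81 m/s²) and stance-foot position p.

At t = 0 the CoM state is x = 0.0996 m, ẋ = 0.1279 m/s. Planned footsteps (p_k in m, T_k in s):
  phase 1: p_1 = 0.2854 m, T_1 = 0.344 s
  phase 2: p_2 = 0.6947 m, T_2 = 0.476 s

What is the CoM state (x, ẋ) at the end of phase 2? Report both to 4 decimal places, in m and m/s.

phase 1: p=0.2854, T=0.344, ωT=1.018997, cosh=1.565685, sinh=1.204729; start (x,ẋ)=(0.099600, 0.127900) → end (x,ẋ)=(0.046513, -0.462803)
phase 2: p=0.6947, T=0.476, ωT=1.410007, cosh=2.170063, sinh=1.925922; start (x,ẋ)=(0.046513, -0.462803) → end (x,ẋ)=(-1.012807, -4.702199)

x = -1.0128, ẋ = -4.7022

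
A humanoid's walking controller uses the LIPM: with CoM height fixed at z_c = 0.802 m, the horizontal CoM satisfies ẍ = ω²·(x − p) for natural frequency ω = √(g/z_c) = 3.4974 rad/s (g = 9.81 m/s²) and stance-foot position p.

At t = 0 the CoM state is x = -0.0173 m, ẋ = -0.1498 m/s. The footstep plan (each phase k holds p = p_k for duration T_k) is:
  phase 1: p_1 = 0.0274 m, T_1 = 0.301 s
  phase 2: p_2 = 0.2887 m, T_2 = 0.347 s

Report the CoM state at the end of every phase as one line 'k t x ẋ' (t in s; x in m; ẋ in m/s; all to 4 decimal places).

phase 1: p=0.0274, T=0.301, ωT=1.052717, cosh=1.607208, sinh=1.258219; start (x,ẋ)=(-0.017300, -0.149800) → end (x,ẋ)=(-0.098334, -0.437462)
phase 2: p=0.2887, T=0.347, ωT=1.213598, cosh=1.831349, sinh=1.534223; start (x,ẋ)=(-0.098334, -0.437462) → end (x,ẋ)=(-0.611998, -2.877889)

1 0.3010 -0.0983 -0.4375
2 0.6480 -0.6120 -2.8779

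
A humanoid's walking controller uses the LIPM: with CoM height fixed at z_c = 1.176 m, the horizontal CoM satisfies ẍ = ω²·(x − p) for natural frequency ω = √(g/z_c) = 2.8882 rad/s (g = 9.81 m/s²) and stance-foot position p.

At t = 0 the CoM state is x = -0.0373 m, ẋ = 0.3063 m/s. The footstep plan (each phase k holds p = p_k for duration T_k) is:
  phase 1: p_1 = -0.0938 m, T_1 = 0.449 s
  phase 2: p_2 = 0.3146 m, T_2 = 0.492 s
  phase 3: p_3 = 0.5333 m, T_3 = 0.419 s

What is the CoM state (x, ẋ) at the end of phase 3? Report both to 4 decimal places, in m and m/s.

x = 1.4115, ẋ = 2.8125

phase 1: p=-0.0938, T=0.449, ωT=1.296802, cosh=1.965493, sinh=1.692088; start (x,ẋ)=(-0.037300, 0.306300) → end (x,ẋ)=(0.196700, 0.878151)
phase 2: p=0.3146, T=0.492, ωT=1.420994, cosh=2.191355, sinh=1.949881; start (x,ẋ)=(0.196700, 0.878151) → end (x,ẋ)=(0.649096, 1.260369)
phase 3: p=0.5333, T=0.419, ωT=1.210156, cosh=1.826079, sinh=1.527928; start (x,ẋ)=(0.649096, 1.260369) → end (x,ẋ)=(1.411519, 2.812538)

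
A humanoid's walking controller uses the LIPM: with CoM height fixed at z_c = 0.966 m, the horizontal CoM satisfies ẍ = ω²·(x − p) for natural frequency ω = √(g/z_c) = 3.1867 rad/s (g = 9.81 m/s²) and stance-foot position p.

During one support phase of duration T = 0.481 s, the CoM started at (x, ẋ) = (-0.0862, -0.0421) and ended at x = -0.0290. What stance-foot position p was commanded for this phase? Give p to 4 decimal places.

ωT = 3.1867·0.481 = 1.532803; cosh(ωT) = 2.423534, sinh(ωT) = 2.207604
x(T) = p + (x₀−p)·cosh(ωT) + (ẋ₀/ω)·sinh(ωT) ⇒ p·(1 − cosh) = x(T) − x₀·cosh − (ẋ₀/ω)·sinh
numerator   = -0.0290 − (-0.0862)·2.423534 − (-0.0421/3.1867)·2.207604 = 0.209074
denominator = 1 − 2.423534 = -1.423534
p = 0.209074 / -1.423534 = -0.1469

p = -0.1469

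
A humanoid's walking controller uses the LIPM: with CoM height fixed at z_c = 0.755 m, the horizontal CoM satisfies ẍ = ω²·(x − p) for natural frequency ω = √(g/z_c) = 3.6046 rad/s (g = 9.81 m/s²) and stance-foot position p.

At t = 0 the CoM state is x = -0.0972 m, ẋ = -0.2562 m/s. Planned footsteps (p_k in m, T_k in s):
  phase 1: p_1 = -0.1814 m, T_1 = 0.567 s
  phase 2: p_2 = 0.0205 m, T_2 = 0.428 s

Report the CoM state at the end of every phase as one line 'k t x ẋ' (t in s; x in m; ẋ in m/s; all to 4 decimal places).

1 0.5670 -0.1207 0.1464
2 0.9950 -0.2342 -0.7779

phase 1: p=-0.1814, T=0.567, ωT=2.043808, cosh=3.924743, sinh=3.795209; start (x,ẋ)=(-0.097200, -0.256200) → end (x,ẋ)=(-0.120684, 0.146354)
phase 2: p=0.0205, T=0.428, ωT=1.542769, cosh=2.445656, sinh=2.231868; start (x,ẋ)=(-0.120684, 0.146354) → end (x,ẋ)=(-0.234170, -0.777894)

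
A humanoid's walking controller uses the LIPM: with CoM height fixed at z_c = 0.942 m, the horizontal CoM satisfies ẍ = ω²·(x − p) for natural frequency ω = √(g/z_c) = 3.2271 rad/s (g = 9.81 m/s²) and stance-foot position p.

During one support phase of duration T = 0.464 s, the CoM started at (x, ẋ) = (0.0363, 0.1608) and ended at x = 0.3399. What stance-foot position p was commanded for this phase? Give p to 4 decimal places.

p = -0.1106

ωT = 3.2271·0.464 = 1.497374; cosh(ωT) = 2.346827, sinh(ωT) = 2.123110
x(T) = p + (x₀−p)·cosh(ωT) + (ẋ₀/ω)·sinh(ωT) ⇒ p·(1 − cosh) = x(T) − x₀·cosh − (ẋ₀/ω)·sinh
numerator   = 0.3399 − (0.0363)·2.346827 − (0.1608/3.2271)·2.123110 = 0.148920
denominator = 1 − 2.346827 = -1.346827
p = 0.148920 / -1.346827 = -0.1106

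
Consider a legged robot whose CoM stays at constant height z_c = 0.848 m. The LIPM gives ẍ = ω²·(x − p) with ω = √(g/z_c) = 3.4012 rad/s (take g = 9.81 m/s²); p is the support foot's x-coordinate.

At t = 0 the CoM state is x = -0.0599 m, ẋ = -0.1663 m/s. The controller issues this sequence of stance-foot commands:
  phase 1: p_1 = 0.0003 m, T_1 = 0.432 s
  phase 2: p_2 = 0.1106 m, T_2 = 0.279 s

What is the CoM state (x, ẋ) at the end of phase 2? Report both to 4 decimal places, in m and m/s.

phase 1: p=0.0003, T=0.432, ωT=1.469318, cosh=2.288177, sinh=2.058095; start (x,ẋ)=(-0.059900, -0.166300) → end (x,ẋ)=(-0.238078, -0.801923)
phase 2: p=0.1106, T=0.279, ωT=0.948935, cosh=1.485055, sinh=1.097902; start (x,ẋ)=(-0.238078, -0.801923) → end (x,ẋ)=(-0.666065, -2.492927)

x = -0.6661, ẋ = -2.4929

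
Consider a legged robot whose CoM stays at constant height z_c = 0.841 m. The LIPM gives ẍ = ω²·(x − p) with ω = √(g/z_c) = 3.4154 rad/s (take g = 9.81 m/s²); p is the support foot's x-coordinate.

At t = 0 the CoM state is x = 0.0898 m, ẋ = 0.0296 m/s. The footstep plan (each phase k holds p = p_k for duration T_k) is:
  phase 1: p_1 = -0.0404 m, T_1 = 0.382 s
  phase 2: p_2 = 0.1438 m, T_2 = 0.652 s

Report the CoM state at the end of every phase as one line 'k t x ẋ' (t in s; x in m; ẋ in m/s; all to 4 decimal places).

1 0.3820 0.2321 0.8179
2 1.0340 1.6548 5.2163

phase 1: p=-0.0404, T=0.382, ωT=1.304683, cosh=1.978889, sinh=1.707630; start (x,ẋ)=(0.089800, 0.029600) → end (x,ẋ)=(0.232051, 0.817933)
phase 2: p=0.1438, T=0.652, ωT=2.226841, cosh=4.689200, sinh=4.581332; start (x,ẋ)=(0.232051, 0.817933) → end (x,ẋ)=(1.654780, 5.216318)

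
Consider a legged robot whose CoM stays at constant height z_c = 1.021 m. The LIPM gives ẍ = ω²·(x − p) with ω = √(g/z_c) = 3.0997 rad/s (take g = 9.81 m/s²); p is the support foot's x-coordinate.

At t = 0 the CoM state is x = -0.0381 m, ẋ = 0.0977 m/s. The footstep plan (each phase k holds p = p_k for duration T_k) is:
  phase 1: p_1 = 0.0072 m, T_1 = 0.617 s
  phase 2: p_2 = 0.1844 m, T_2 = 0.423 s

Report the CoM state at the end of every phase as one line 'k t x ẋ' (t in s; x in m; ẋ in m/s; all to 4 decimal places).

1 0.6170 -0.0451 -0.1270
2 1.0400 -0.3429 -1.4768

phase 1: p=0.0072, T=0.617, ωT=1.912515, cosh=3.458901, sinh=3.311193; start (x,ẋ)=(-0.038100, 0.097700) → end (x,ẋ)=(-0.045122, -0.127011)
phase 2: p=0.1844, T=0.423, ωT=1.311173, cosh=1.990014, sinh=1.720510; start (x,ẋ)=(-0.045122, -0.127011) → end (x,ẋ)=(-0.342851, -1.476810)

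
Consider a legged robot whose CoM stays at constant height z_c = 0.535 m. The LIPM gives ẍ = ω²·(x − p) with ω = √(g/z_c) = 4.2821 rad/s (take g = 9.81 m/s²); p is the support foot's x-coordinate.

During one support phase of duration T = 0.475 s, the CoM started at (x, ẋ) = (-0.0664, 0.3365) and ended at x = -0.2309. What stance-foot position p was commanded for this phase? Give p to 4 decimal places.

ωT = 4.2821·0.475 = 2.033997; cosh(ωT) = 3.887698, sinh(ωT) = 3.756887
x(T) = p + (x₀−p)·cosh(ωT) + (ẋ₀/ω)·sinh(ωT) ⇒ p·(1 − cosh) = x(T) − x₀·cosh − (ẋ₀/ω)·sinh
numerator   = -0.2309 − (-0.0664)·3.887698 − (0.3365/4.2821)·3.756887 = -0.267984
denominator = 1 − 3.887698 = -2.887698
p = -0.267984 / -2.887698 = 0.0928

p = 0.0928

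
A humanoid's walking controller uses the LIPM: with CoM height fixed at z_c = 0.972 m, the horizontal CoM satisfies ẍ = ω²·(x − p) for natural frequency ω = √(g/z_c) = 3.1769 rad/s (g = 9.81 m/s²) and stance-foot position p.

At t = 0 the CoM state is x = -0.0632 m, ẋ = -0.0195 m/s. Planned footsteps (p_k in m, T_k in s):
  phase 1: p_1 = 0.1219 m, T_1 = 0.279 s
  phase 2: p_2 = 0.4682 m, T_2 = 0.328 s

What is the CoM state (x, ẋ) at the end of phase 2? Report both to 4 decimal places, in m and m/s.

x = -0.7545, ẋ = -3.4135

phase 1: p=0.1219, T=0.279, ωT=0.886355, cosh=1.419213, sinh=1.007057; start (x,ẋ)=(-0.063200, -0.019500) → end (x,ẋ)=(-0.146978, -0.619869)
phase 2: p=0.4682, T=0.328, ωT=1.042023, cosh=1.593844, sinh=1.241103; start (x,ẋ)=(-0.146978, -0.619869) → end (x,ẋ)=(-0.754458, -3.413534)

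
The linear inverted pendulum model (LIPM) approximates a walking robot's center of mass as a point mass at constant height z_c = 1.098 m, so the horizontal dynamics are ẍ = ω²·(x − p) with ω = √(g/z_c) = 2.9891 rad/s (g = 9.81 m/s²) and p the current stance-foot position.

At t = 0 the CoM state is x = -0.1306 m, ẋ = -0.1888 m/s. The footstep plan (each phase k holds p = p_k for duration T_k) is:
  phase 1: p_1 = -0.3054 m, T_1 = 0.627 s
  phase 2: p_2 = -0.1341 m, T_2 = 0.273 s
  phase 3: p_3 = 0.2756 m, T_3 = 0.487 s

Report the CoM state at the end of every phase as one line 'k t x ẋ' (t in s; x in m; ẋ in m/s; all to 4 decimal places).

phase 1: p=-0.3054, T=0.627, ωT=1.874166, cosh=3.334432, sinh=3.180949; start (x,ẋ)=(-0.130600, -0.188800) → end (x,ẋ)=(0.076541, 1.032488)
phase 2: p=-0.1341, T=0.273, ωT=0.816024, cosh=1.351839, sinh=0.909652; start (x,ẋ)=(0.076541, 1.032488) → end (x,ẋ)=(0.464863, 1.968499)
phase 3: p=0.2756, T=0.487, ωT=1.455692, cosh=2.260344, sinh=2.027105; start (x,ẋ)=(0.464863, 1.968499) → end (x,ẋ)=(2.038367, 5.596268)

1 0.6270 0.0765 1.0325
2 0.9000 0.4649 1.9685
3 1.3870 2.0384 5.5963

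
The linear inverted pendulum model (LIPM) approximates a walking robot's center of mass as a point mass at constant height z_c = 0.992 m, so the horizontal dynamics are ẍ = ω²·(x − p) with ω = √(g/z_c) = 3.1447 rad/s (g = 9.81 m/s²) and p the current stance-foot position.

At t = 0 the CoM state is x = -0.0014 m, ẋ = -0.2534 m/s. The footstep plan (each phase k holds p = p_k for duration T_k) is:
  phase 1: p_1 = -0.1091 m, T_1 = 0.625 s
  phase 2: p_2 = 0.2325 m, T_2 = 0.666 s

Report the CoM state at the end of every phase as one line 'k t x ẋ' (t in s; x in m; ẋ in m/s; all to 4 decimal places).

1 0.6250 0.0009 0.2629
2 1.2910 -0.3879 -1.8288

phase 1: p=-0.1091, T=0.625, ωT=1.965437, cosh=3.639065, sinh=3.498970; start (x,ẋ)=(-0.001400, -0.253400) → end (x,ẋ)=(0.000880, 0.262907)
phase 2: p=0.2325, T=0.666, ωT=2.094370, cosh=4.121736, sinh=3.998589; start (x,ẋ)=(0.000880, 0.262907) → end (x,ẋ)=(-0.387881, -1.828839)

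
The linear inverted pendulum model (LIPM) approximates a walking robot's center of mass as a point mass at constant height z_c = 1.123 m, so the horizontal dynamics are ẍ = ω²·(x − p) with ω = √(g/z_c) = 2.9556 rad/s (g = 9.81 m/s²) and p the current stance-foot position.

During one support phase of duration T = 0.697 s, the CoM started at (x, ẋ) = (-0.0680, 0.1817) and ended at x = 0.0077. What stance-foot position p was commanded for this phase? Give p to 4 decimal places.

ωT = 2.9556·0.697 = 2.060053; cosh(ωT) = 3.986917, sinh(ωT) = 3.859470
x(T) = p + (x₀−p)·cosh(ωT) + (ẋ₀/ω)·sinh(ωT) ⇒ p·(1 − cosh) = x(T) − x₀·cosh − (ẋ₀/ω)·sinh
numerator   = 0.0077 − (-0.0680)·3.986917 − (0.1817/2.9556)·3.859470 = 0.041544
denominator = 1 − 3.986917 = -2.986917
p = 0.041544 / -2.986917 = -0.0139

p = -0.0139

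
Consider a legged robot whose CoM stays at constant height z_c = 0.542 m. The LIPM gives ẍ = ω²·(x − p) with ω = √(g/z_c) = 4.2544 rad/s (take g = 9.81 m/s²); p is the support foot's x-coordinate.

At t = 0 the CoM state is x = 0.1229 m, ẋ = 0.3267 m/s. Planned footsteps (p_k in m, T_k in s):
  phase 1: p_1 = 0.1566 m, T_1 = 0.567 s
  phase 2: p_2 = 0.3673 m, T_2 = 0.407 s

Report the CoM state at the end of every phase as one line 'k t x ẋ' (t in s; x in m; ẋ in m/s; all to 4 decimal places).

1 0.5670 0.3921 1.0439
2 0.9740 1.1109 3.3296

phase 1: p=0.1566, T=0.567, ωT=2.412245, cosh=5.624298, sinh=5.534684; start (x,ẋ)=(0.122900, 0.326700) → end (x,ẋ)=(0.392076, 1.043932)
phase 2: p=0.3673, T=0.407, ωT=1.731541, cosh=2.913182, sinh=2.736170; start (x,ẋ)=(0.392076, 1.043932) → end (x,ẋ)=(1.110869, 3.329571)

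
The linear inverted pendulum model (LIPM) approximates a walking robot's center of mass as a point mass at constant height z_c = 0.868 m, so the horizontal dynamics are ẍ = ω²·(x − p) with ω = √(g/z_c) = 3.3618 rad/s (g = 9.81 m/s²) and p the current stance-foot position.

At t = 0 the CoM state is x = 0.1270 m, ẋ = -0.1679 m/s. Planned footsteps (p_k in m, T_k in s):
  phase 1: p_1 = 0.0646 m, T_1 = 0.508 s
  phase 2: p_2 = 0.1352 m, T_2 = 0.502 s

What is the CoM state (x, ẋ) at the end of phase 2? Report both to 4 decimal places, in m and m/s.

x = 0.1255, ẋ = -0.0015

phase 1: p=0.0646, T=0.508, ωT=1.707794, cosh=2.849023, sinh=2.667758; start (x,ẋ)=(0.127000, -0.167900) → end (x,ẋ)=(0.109142, 0.081281)
phase 2: p=0.1352, T=0.502, ωT=1.687624, cosh=2.795788, sinh=2.610829; start (x,ẋ)=(0.109142, 0.081281) → end (x,ẋ)=(0.125472, -0.001468)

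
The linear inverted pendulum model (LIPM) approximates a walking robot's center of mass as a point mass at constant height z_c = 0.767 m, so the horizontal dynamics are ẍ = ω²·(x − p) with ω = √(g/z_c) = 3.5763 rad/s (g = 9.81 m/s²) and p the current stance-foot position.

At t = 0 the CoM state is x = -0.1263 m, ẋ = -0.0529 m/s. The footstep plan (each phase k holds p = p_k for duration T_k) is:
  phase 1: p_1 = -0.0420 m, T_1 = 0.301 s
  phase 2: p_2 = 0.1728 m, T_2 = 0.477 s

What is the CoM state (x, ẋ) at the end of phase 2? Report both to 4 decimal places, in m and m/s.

x = -1.2408, ẋ = -4.9004

phase 1: p=-0.0420, T=0.301, ωT=1.076466, cosh=1.637545, sinh=1.296747; start (x,ẋ)=(-0.126300, -0.052900) → end (x,ẋ)=(-0.199226, -0.477572)
phase 2: p=0.1728, T=0.477, ωT=1.705895, cosh=2.843961, sinh=2.662351; start (x,ẋ)=(-0.199226, -0.477572) → end (x,ẋ)=(-1.240754, -4.900396)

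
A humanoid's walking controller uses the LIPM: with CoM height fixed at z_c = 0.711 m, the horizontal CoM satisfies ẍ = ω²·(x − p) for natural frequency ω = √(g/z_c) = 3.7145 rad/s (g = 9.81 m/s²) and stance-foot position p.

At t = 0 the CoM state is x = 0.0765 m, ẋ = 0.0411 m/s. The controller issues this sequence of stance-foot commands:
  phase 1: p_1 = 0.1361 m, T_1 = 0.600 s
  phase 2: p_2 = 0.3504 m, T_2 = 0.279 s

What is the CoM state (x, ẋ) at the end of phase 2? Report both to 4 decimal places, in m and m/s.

phase 1: p=0.1361, T=0.600, ωT=2.228700, cosh=4.697726, sinh=4.590058; start (x,ẋ)=(0.076500, 0.041100) → end (x,ẋ)=(-0.093097, -0.823090)
phase 2: p=0.3504, T=0.279, ωT=1.036346, cosh=1.586823, sinh=1.232074; start (x,ẋ)=(-0.093097, -0.823090) → end (x,ẋ)=(-0.626364, -3.335777)

x = -0.6264, ẋ = -3.3358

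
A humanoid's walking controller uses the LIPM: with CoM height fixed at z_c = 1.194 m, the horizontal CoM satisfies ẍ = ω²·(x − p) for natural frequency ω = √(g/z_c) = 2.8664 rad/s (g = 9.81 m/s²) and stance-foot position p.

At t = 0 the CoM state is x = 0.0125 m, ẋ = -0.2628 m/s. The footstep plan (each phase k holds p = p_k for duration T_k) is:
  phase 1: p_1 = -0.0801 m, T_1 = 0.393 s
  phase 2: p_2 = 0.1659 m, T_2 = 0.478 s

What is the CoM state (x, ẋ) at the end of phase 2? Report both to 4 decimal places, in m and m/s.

x = -0.3363, ẋ = -1.3039

phase 1: p=-0.0801, T=0.393, ωT=1.126495, cosh=1.704497, sinh=1.380329; start (x,ẋ)=(0.012500, -0.262800) → end (x,ẋ)=(-0.048816, -0.081563)
phase 2: p=0.1659, T=0.478, ωT=1.370139, cosh=2.094985, sinh=1.840913; start (x,ẋ)=(-0.048816, -0.081563) → end (x,ẋ)=(-0.336310, -1.303886)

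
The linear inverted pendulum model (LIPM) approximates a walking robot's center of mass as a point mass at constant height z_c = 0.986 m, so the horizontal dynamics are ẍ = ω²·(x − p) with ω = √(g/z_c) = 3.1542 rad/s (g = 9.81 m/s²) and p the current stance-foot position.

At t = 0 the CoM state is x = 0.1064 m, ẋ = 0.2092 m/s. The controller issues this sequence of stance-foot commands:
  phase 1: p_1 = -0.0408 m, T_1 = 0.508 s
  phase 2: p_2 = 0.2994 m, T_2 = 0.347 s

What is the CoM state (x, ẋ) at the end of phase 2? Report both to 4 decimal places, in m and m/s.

phase 1: p=-0.0408, T=0.508, ωT=1.602334, cosh=2.583015, sinh=2.381589; start (x,ẋ)=(0.106400, 0.209200) → end (x,ẋ)=(0.497377, 1.646134)
phase 2: p=0.2994, T=0.347, ωT=1.094507, cosh=1.661208, sinh=1.326503; start (x,ẋ)=(0.497377, 1.646134) → end (x,ẋ)=(1.320565, 3.562918)

x = 1.3206, ẋ = 3.5629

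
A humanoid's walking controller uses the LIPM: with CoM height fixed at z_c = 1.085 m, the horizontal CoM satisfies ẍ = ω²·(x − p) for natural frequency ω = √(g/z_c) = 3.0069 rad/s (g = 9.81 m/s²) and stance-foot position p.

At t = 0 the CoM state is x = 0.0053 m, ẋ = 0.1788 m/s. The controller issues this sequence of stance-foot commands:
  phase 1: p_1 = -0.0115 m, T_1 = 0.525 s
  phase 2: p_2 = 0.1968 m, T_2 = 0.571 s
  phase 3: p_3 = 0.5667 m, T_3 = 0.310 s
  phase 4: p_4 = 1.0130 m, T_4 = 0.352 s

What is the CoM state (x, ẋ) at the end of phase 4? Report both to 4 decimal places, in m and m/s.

x = 2.2004, ẋ = 4.2040

phase 1: p=-0.0115, T=0.525, ωT=1.578623, cosh=2.527266, sinh=2.321007; start (x,ẋ)=(0.005300, 0.178800) → end (x,ẋ)=(0.168973, 0.569123)
phase 2: p=0.1968, T=0.571, ωT=1.716940, cosh=2.873540, sinh=2.693925; start (x,ẋ)=(0.168973, 0.569123) → end (x,ẋ)=(0.626722, 1.409986)
phase 3: p=0.5667, T=0.310, ωT=0.932139, cosh=1.466823, sinh=1.073113; start (x,ẋ)=(0.626722, 1.409986) → end (x,ẋ)=(1.157943, 2.261877)
phase 4: p=1.0130, T=0.352, ωT=1.058429, cosh=1.614420, sinh=1.267419; start (x,ẋ)=(1.157943, 2.261877) → end (x,ẋ)=(2.200388, 4.203998)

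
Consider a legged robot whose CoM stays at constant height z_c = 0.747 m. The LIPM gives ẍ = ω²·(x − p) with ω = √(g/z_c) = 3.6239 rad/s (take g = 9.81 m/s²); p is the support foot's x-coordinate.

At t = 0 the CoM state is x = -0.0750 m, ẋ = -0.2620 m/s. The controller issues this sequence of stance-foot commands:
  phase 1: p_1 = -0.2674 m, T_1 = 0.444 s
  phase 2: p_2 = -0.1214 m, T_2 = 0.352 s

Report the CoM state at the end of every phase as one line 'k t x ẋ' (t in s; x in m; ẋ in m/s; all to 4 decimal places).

1 0.4440 0.0592 0.9917
2 0.7960 0.6789 2.9945

phase 1: p=-0.2674, T=0.444, ωT=1.609012, cosh=2.598977, sinh=2.398892; start (x,ẋ)=(-0.075000, -0.262000) → end (x,ẋ)=(0.059209, 0.991667)
phase 2: p=-0.1214, T=0.352, ωT=1.275613, cosh=1.930077, sinh=1.650818; start (x,ẋ)=(0.059209, 0.991667) → end (x,ẋ)=(0.678929, 2.994467)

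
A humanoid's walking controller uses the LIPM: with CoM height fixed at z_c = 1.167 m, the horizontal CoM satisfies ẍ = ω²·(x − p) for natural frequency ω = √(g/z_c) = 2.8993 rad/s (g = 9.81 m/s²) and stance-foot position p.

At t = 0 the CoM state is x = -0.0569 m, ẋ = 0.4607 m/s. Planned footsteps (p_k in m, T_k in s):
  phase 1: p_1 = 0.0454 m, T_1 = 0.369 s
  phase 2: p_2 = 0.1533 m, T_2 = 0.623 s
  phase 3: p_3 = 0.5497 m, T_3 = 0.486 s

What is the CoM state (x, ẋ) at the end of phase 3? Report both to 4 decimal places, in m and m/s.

phase 1: p=0.0454, T=0.369, ωT=1.069842, cosh=1.628990, sinh=1.285928; start (x,ẋ)=(-0.056900, 0.460700) → end (x,ẋ)=(0.083089, 0.369072)
phase 2: p=0.1533, T=0.623, ωT=1.806264, cosh=3.125964, sinh=2.961697; start (x,ẋ)=(0.083089, 0.369072) → end (x,ẋ)=(0.310837, 0.550812)
phase 3: p=0.5497, T=0.486, ωT=1.409060, cosh=2.168240, sinh=1.923867; start (x,ẋ)=(0.310837, 0.550812) → end (x,ẋ)=(0.397285, -0.138055)

x = 0.3973, ẋ = -0.1381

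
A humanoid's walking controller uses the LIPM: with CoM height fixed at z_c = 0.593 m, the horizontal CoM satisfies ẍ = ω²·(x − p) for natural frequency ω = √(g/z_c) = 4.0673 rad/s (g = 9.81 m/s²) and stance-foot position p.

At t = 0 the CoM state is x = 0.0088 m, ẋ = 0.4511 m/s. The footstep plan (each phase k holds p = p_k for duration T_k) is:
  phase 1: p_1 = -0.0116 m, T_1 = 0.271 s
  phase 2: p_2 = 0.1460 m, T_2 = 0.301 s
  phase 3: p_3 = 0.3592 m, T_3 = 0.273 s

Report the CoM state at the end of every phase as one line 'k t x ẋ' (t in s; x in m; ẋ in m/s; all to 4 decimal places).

phase 1: p=-0.0116, T=0.271, ωT=1.102238, cosh=1.671512, sinh=1.339385; start (x,ẋ)=(0.008800, 0.451100) → end (x,ẋ)=(0.171049, 0.865152)
phase 2: p=0.1460, T=0.301, ωT=1.224257, cosh=1.847807, sinh=1.553831; start (x,ẋ)=(0.171049, 0.865152) → end (x,ẋ)=(0.522799, 1.756939)
phase 3: p=0.3592, T=0.273, ωT=1.110373, cosh=1.682463, sinh=1.353027; start (x,ẋ)=(0.522799, 1.756939) → end (x,ẋ)=(1.218913, 3.856300)

1 0.2710 0.1710 0.8652
2 0.5720 0.5228 1.7569
3 0.8450 1.2189 3.8563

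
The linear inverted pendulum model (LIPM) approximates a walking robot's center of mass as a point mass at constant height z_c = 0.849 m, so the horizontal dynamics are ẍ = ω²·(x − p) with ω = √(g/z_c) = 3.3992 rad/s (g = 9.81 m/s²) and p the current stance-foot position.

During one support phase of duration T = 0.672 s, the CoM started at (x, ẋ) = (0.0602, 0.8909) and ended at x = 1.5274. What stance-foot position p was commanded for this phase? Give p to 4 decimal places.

ωT = 3.3992·0.672 = 2.284262; cosh(ωT) = 4.960145, sinh(ωT) = 4.858296
x(T) = p + (x₀−p)·cosh(ωT) + (ẋ₀/ω)·sinh(ωT) ⇒ p·(1 − cosh) = x(T) − x₀·cosh − (ẋ₀/ω)·sinh
numerator   = 1.5274 − (0.0602)·4.960145 − (0.8909/3.3992)·4.858296 = -0.044517
denominator = 1 − 4.960145 = -3.960145
p = -0.044517 / -3.960145 = 0.0112

p = 0.0112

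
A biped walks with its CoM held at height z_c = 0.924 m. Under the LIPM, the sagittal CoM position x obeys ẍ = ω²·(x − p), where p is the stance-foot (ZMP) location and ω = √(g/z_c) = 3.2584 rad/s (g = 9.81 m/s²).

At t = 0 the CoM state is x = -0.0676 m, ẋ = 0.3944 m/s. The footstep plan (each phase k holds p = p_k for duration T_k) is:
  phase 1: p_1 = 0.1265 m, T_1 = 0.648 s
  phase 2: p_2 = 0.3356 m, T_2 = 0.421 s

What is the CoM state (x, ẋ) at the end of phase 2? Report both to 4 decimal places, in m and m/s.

phase 1: p=0.1265, T=0.648, ωT=2.111443, cosh=4.190608, sinh=4.069545; start (x,ẋ)=(-0.067600, 0.394400) → end (x,ẋ)=(-0.194315, -0.921030)
phase 2: p=0.3356, T=0.421, ωT=1.371786, cosh=2.098020, sinh=1.844367; start (x,ẋ)=(-0.194315, -0.921030) → end (x,ẋ)=(-1.297508, -5.116964)

x = -1.2975, ẋ = -5.1170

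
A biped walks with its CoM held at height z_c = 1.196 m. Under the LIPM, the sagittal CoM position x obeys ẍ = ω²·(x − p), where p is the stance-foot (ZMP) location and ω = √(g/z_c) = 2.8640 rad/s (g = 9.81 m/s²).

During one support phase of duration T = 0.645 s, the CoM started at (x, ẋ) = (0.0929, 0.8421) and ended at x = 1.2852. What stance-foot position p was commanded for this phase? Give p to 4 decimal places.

ωT = 2.8640·0.645 = 1.847280; cosh(ωT) = 3.250105, sinh(ωT) = 3.092439
x(T) = p + (x₀−p)·cosh(ωT) + (ẋ₀/ω)·sinh(ωT) ⇒ p·(1 − cosh) = x(T) − x₀·cosh − (ẋ₀/ω)·sinh
numerator   = 1.2852 − (0.0929)·3.250105 − (0.8421/2.8640)·3.092439 = 0.073997
denominator = 1 − 3.250105 = -2.250105
p = 0.073997 / -2.250105 = -0.0329

p = -0.0329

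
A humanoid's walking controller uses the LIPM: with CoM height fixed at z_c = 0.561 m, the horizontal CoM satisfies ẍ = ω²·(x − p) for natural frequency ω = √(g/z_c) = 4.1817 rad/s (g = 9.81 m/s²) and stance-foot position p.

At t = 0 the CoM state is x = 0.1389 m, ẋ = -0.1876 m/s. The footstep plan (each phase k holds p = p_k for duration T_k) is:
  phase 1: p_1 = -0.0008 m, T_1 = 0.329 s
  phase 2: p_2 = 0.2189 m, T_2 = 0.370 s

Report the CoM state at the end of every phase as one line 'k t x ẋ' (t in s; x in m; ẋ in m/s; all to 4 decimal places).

1 0.3290 0.2102 0.6874
2 0.6990 0.5662 1.6064

phase 1: p=-0.0008, T=0.329, ωT=1.375779, cosh=2.105401, sinh=1.852759; start (x,ẋ)=(0.138900, -0.187600) → end (x,ẋ)=(0.210206, 0.687378)
phase 2: p=0.2189, T=0.370, ωT=1.547229, cosh=2.455635, sinh=2.242798; start (x,ẋ)=(0.210206, 0.687378) → end (x,ẋ)=(0.566216, 1.606409)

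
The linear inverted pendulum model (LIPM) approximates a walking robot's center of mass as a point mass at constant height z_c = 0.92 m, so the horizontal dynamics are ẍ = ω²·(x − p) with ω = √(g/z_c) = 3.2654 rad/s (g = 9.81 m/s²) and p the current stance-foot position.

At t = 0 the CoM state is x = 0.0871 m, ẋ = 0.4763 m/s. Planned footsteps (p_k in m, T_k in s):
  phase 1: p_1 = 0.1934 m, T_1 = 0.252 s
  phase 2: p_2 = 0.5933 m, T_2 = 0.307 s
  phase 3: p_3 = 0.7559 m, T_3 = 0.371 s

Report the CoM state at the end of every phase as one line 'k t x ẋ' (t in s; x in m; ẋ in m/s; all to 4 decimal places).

1 0.2520 0.1831 0.3279
2 0.5590 0.0775 -1.0725
3 0.9300 -0.9869 -5.3507

phase 1: p=0.1934, T=0.252, ωT=0.822881, cosh=1.358107, sinh=0.918943; start (x,ẋ)=(0.087100, 0.476300) → end (x,ẋ)=(0.183073, 0.327890)
phase 2: p=0.5933, T=0.307, ωT=1.002478, cosh=1.545997, sinh=1.179028; start (x,ẋ)=(0.183073, 0.327890) → end (x,ẋ)=(0.077480, -1.072457)
phase 3: p=0.7559, T=0.371, ωT=1.211463, cosh=1.828078, sinh=1.530317; start (x,ẋ)=(0.077480, -1.072457) → end (x,ẋ)=(-0.986908, -5.350667)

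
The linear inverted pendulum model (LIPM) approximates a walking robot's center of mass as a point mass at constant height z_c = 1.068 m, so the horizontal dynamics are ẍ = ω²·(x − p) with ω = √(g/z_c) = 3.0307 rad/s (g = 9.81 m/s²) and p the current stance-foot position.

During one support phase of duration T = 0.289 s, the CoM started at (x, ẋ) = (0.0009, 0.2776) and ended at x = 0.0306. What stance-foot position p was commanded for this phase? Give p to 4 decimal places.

ωT = 3.0307·0.289 = 0.875872; cosh(ωT) = 1.408734, sinh(ωT) = 0.992235
x(T) = p + (x₀−p)·cosh(ωT) + (ẋ₀/ω)·sinh(ωT) ⇒ p·(1 − cosh) = x(T) − x₀·cosh − (ẋ₀/ω)·sinh
numerator   = 0.0306 − (0.0009)·1.408734 − (0.2776/3.0307)·0.992235 = -0.061553
denominator = 1 − 1.408734 = -0.408734
p = -0.061553 / -0.408734 = 0.1506

p = 0.1506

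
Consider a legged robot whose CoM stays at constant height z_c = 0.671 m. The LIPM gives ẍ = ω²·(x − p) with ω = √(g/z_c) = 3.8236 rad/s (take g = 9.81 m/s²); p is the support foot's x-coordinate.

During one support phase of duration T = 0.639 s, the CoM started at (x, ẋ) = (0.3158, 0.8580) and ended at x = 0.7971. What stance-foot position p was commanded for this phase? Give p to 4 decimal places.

p = 0.4826

ωT = 3.8236·0.639 = 2.443280; cosh(ωT) = 5.798807, sinh(ωT) = 5.711932
x(T) = p + (x₀−p)·cosh(ωT) + (ẋ₀/ω)·sinh(ωT) ⇒ p·(1 − cosh) = x(T) − x₀·cosh − (ẋ₀/ω)·sinh
numerator   = 0.7971 − (0.3158)·5.798807 − (0.8580/3.8236)·5.711932 = -2.315897
denominator = 1 − 5.798807 = -4.798807
p = -2.315897 / -4.798807 = 0.4826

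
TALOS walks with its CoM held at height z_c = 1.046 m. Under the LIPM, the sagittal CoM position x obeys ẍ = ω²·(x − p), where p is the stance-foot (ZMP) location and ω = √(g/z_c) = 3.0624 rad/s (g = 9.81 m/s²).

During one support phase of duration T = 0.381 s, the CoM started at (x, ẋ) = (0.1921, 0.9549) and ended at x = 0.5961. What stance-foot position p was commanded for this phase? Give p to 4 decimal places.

p = 0.2554

ωT = 3.0624·0.381 = 1.166774; cosh(ωT) = 1.761493, sinh(ωT) = 1.450123
x(T) = p + (x₀−p)·cosh(ωT) + (ẋ₀/ω)·sinh(ωT) ⇒ p·(1 − cosh) = x(T) − x₀·cosh − (ẋ₀/ω)·sinh
numerator   = 0.5961 − (0.1921)·1.761493 − (0.9549/3.0624)·1.450123 = -0.194452
denominator = 1 − 1.761493 = -0.761493
p = -0.194452 / -0.761493 = 0.2554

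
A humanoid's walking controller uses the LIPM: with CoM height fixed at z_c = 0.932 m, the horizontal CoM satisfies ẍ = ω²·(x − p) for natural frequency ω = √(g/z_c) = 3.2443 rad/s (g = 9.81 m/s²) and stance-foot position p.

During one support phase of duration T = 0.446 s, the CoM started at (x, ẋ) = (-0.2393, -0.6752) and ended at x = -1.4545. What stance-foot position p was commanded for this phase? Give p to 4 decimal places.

p = 0.4024

ωT = 3.2443·0.446 = 1.446958; cosh(ωT) = 2.242725, sinh(ωT) = 2.007440
x(T) = p + (x₀−p)·cosh(ωT) + (ẋ₀/ω)·sinh(ωT) ⇒ p·(1 − cosh) = x(T) − x₀·cosh − (ẋ₀/ω)·sinh
numerator   = -1.4545 − (-0.2393)·2.242725 − (-0.6752/3.2443)·2.007440 = -0.500030
denominator = 1 − 2.242725 = -1.242725
p = -0.500030 / -1.242725 = 0.4024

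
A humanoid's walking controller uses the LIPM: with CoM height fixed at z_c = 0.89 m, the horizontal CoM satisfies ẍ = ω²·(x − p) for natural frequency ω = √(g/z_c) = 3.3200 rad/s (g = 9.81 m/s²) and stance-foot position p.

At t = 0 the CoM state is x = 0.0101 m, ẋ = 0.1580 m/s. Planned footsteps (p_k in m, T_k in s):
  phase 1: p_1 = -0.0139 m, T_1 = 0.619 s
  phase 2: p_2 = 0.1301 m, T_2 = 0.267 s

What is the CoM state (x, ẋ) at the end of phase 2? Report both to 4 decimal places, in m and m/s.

x = 0.6032, ẋ = 1.7719

phase 1: p=-0.0139, T=0.619, ωT=2.055080, cosh=3.967773, sinh=3.839690; start (x,ẋ)=(0.010100, 0.158000) → end (x,ẋ)=(0.264059, 0.932855)
phase 2: p=0.1301, T=0.267, ωT=0.886440, cosh=1.419298, sinh=1.007178; start (x,ẋ)=(0.264059, 0.932855) → end (x,ẋ)=(0.603225, 1.771934)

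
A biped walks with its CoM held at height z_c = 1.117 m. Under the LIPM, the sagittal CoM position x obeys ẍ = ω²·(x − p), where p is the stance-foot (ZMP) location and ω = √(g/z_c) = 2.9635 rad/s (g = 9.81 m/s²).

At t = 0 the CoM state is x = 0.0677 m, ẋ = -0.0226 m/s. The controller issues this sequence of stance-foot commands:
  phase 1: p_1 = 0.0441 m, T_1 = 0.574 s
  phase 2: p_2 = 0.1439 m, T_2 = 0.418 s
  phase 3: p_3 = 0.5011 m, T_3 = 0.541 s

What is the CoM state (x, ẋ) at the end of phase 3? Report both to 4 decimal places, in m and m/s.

phase 1: p=0.0441, T=0.574, ωT=1.701049, cosh=2.831092, sinh=2.648600; start (x,ẋ)=(0.067700, -0.022600) → end (x,ẋ)=(0.090715, 0.121257)
phase 2: p=0.1439, T=0.418, ωT=1.238743, cosh=1.870510, sinh=1.580762; start (x,ẋ)=(0.090715, 0.121257) → end (x,ẋ)=(0.109097, -0.022337)
phase 3: p=0.5011, T=0.541, ωT=1.603254, cosh=2.585207, sinh=2.383966; start (x,ẋ)=(0.109097, -0.022337) → end (x,ẋ)=(-0.530278, -2.827201)

x = -0.5303, ẋ = -2.8272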